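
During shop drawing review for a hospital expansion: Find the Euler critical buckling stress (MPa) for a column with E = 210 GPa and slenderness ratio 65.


sigma_cr = pi^2 * E / lambda^2
= 9.8696 * 210000.0 / 65^2
= 9.8696 * 210000.0 / 4225
= 490.5602 MPa

490.5602 MPa


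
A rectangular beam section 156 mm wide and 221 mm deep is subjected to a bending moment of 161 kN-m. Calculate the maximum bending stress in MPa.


I = b * h^3 / 12 = 156 * 221^3 / 12 = 140320193.0 mm^4
y = h / 2 = 221 / 2 = 110.5 mm
M = 161 kN-m = 161000000.0 N-mm
sigma = M * y / I = 161000000.0 * 110.5 / 140320193.0
= 126.79 MPa

126.79 MPa


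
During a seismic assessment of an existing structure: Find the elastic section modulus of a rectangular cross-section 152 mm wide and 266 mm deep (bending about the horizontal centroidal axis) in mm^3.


S = b * h^2 / 6
= 152 * 266^2 / 6
= 152 * 70756 / 6
= 1792485.33 mm^3

1792485.33 mm^3


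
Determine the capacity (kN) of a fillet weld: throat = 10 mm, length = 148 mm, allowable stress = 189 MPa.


Strength = throat * length * allowable stress
= 10 * 148 * 189 N
= 279720 N
= 279.72 kN

279.72 kN


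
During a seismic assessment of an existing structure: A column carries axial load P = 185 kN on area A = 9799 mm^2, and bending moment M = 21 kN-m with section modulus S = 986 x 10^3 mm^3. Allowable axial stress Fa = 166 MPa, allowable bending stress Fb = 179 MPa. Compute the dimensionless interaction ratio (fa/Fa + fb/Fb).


f_a = P / A = 185000.0 / 9799 = 18.8795 MPa
f_b = M / S = 21000000.0 / 986000.0 = 21.2982 MPa
Ratio = f_a / Fa + f_b / Fb
= 18.8795 / 166 + 21.2982 / 179
= 0.2327 (dimensionless)

0.2327 (dimensionless)


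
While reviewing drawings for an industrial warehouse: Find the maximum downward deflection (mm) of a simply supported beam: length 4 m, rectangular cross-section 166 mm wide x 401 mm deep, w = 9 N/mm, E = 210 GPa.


I = 166 * 401^3 / 12 = 891989947.17 mm^4
L = 4000.0 mm, w = 9 N/mm, E = 210000.0 MPa
delta = 5 * w * L^4 / (384 * E * I)
= 5 * 9 * 4000.0^4 / (384 * 210000.0 * 891989947.17)
= 0.1602 mm

0.1602 mm


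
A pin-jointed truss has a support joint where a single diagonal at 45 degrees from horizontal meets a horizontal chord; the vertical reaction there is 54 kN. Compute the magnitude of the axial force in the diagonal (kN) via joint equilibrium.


At the joint, only the diagonal has a vertical component, so vertical equilibrium gives:
F * sin(45) = 54
F = 54 / sin(45)
= 54 / 0.707107
= 76.37 kN

76.37 kN


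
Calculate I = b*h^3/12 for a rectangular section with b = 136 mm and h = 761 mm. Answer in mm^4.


I = b * h^3 / 12
= 136 * 761^3 / 12
= 136 * 440711081 / 12
= 4994725584.67 mm^4

4994725584.67 mm^4


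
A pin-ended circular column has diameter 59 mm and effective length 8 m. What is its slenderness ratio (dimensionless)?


Radius of gyration r = d / 4 = 59 / 4 = 14.75 mm
L_eff = 8000.0 mm
Slenderness ratio = L / r = 8000.0 / 14.75 = 542.37 (dimensionless)

542.37 (dimensionless)


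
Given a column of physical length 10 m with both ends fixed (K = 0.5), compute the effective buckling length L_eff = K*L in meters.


L_eff = K * L
= 0.5 * 10
= 5.0 m

5.0 m


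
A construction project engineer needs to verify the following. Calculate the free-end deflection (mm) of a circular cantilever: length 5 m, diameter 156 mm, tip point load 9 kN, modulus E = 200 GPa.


I = pi * d^4 / 64 = pi * 156^4 / 64 = 29071557.0 mm^4
L = 5000.0 mm, P = 9000.0 N, E = 200000.0 MPa
delta = P * L^3 / (3 * E * I)
= 9000.0 * 5000.0^3 / (3 * 200000.0 * 29071557.0)
= 64.496 mm

64.496 mm


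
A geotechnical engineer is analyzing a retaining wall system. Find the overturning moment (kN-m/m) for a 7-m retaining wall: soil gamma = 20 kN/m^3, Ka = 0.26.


Pa = 0.5 * Ka * gamma * H^2
= 0.5 * 0.26 * 20 * 7^2
= 127.4 kN/m
Arm = H / 3 = 7 / 3 = 2.3333 m
Mo = Pa * arm = Pa * H / 3 = 127.4 * 7 / 3 = 297.2667 kN-m/m

297.2667 kN-m/m


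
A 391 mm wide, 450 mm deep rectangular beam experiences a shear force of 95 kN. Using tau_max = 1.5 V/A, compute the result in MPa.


A = b * h = 391 * 450 = 175950 mm^2
V = 95 kN = 95000.0 N
tau_max = 1.5 * V / A = 1.5 * 95000.0 / 175950
= 0.8099 MPa

0.8099 MPa


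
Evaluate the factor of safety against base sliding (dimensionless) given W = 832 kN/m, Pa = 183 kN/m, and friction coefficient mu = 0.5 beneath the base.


Resisting force = mu * W = 0.5 * 832 = 416.0 kN/m
FOS = Resisting / Driving = 416.0 / 183
= 2.2732 (dimensionless)

2.2732 (dimensionless)


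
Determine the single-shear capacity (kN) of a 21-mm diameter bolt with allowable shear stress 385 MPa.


A = pi * d^2 / 4 = pi * 21^2 / 4 = 346.3606 mm^2
V = f_v * A / 1000 = 385 * 346.3606 / 1000
= 133.3488 kN

133.3488 kN


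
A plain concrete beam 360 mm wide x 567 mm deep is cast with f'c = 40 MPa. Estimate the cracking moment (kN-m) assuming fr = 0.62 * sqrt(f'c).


fr = 0.62 * sqrt(40) = 0.62 * 6.3246 = 3.9212 MPa
I = 360 * 567^3 / 12 = 5468527890.0 mm^4
y_t = 283.5 mm
M_cr = fr * I / y_t = 3.9212 * 5468527890.0 / 283.5 N-mm
= 75.6378 kN-m

75.6378 kN-m


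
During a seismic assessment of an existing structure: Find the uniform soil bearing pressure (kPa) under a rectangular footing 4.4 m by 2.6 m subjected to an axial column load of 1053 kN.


A = 4.4 * 2.6 = 11.44 m^2
q = P / A = 1053 / 11.44
= 92.0455 kPa

92.0455 kPa


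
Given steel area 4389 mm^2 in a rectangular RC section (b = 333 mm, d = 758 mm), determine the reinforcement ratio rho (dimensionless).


rho = As / (b * d)
= 4389 / (333 * 758)
= 4389 / 252414
= 0.017388 (dimensionless)

0.017388 (dimensionless)


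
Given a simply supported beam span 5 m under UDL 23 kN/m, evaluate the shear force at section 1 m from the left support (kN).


R_A = w * L / 2 = 23 * 5 / 2 = 57.5 kN
V(x) = R_A - w * x = 57.5 - 23 * 1
= 34.5 kN

34.5 kN


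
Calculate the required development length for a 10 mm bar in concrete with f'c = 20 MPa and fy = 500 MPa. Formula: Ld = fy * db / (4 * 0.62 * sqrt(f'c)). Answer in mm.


Ld = (fy * db) / (4 * 0.62 * sqrt(f'c))
= (500 * 10) / (4 * 0.62 * sqrt(20))
= 5000 / 11.0909
= 450.82 mm

450.82 mm


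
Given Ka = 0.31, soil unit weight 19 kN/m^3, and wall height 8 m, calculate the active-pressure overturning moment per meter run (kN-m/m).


Pa = 0.5 * Ka * gamma * H^2
= 0.5 * 0.31 * 19 * 8^2
= 188.48 kN/m
Arm = H / 3 = 8 / 3 = 2.6667 m
Mo = Pa * arm = Pa * H / 3 = 188.48 * 8 / 3 = 502.6133 kN-m/m

502.6133 kN-m/m


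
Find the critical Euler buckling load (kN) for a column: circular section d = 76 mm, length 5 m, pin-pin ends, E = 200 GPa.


I = pi * d^4 / 64 = 1637661.98 mm^4
L = 5000.0 mm
P_cr = pi^2 * E * I / L^2
= 9.8696 * 200000.0 * 1637661.98 / 5000.0^2
= 129304.61 N = 129.3046 kN

129.3046 kN


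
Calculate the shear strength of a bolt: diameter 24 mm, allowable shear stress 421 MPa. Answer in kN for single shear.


A = pi * d^2 / 4 = pi * 24^2 / 4 = 452.3893 mm^2
V = f_v * A / 1000 = 421 * 452.3893 / 1000
= 190.4559 kN

190.4559 kN


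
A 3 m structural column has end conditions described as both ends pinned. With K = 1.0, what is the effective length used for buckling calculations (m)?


L_eff = K * L
= 1.0 * 3
= 3.0 m

3.0 m


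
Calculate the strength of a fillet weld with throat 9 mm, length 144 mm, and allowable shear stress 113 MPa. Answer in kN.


Strength = throat * length * allowable stress
= 9 * 144 * 113 N
= 146448 N
= 146.45 kN

146.45 kN


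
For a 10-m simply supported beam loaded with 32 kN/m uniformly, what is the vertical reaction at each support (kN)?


Total load = w * L = 32 * 10 = 320 kN
By symmetry, each reaction R = total / 2 = 320 / 2 = 160.0 kN

160.0 kN


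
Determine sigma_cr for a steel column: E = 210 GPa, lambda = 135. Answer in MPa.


sigma_cr = pi^2 * E / lambda^2
= 9.8696 * 210000.0 / 135^2
= 9.8696 * 210000.0 / 18225
= 113.7238 MPa

113.7238 MPa


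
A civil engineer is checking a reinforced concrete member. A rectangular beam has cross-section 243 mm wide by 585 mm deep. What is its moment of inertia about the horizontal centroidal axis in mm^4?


I = b * h^3 / 12
= 243 * 585^3 / 12
= 243 * 200201625 / 12
= 4054082906.25 mm^4

4054082906.25 mm^4


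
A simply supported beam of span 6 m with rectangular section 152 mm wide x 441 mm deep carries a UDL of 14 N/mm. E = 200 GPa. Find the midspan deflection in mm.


I = 152 * 441^3 / 12 = 1086370866.0 mm^4
L = 6000.0 mm, w = 14 N/mm, E = 200000.0 MPa
delta = 5 * w * L^4 / (384 * E * I)
= 5 * 14 * 6000.0^4 / (384 * 200000.0 * 1086370866.0)
= 1.0873 mm

1.0873 mm


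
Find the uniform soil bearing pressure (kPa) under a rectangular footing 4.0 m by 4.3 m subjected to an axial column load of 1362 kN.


A = 4.0 * 4.3 = 17.2 m^2
q = P / A = 1362 / 17.2
= 79.186 kPa

79.186 kPa


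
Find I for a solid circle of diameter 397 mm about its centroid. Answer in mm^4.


r = d / 2 = 397 / 2 = 198.5 mm
I = pi * r^4 / 4 = pi * 198.5^4 / 4
= 1219359948.0 mm^4

1219359948.0 mm^4


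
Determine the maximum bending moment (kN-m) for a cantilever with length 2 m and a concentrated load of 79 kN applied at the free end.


For a cantilever with a point load at the free end:
M_max = P * L = 79 * 2 = 158 kN-m

158 kN-m


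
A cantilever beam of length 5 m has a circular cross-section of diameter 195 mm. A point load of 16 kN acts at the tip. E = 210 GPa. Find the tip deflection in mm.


I = pi * d^4 / 64 = pi * 195^4 / 64 = 70975480.96 mm^4
L = 5000.0 mm, P = 16000.0 N, E = 210000.0 MPa
delta = P * L^3 / (3 * E * I)
= 16000.0 * 5000.0^3 / (3 * 210000.0 * 70975480.96)
= 44.7282 mm

44.7282 mm


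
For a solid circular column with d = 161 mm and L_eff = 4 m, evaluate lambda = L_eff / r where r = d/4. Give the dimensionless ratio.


Radius of gyration r = d / 4 = 161 / 4 = 40.25 mm
L_eff = 4000.0 mm
Slenderness ratio = L / r = 4000.0 / 40.25 = 99.38 (dimensionless)

99.38 (dimensionless)


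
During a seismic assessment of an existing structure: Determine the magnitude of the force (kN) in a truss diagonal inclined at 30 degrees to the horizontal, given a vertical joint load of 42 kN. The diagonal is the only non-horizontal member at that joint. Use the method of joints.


At the joint, only the diagonal has a vertical component, so vertical equilibrium gives:
F * sin(30) = 42
F = 42 / sin(30)
= 42 / 0.5
= 84.0 kN

84.0 kN


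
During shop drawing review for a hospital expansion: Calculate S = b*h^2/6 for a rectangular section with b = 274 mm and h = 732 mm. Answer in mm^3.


S = b * h^2 / 6
= 274 * 732^2 / 6
= 274 * 535824 / 6
= 24469296.0 mm^3

24469296.0 mm^3


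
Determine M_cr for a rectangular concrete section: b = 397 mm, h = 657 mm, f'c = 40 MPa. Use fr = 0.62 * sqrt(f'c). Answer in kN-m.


fr = 0.62 * sqrt(40) = 0.62 * 6.3246 = 3.9212 MPa
I = 397 * 657^3 / 12 = 9382214751.75 mm^4
y_t = 328.5 mm
M_cr = fr * I / y_t = 3.9212 * 9382214751.75 / 328.5 N-mm
= 111.9932 kN-m

111.9932 kN-m


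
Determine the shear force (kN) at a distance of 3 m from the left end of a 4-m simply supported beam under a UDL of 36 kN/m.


R_A = w * L / 2 = 36 * 4 / 2 = 72.0 kN
V(x) = R_A - w * x = 72.0 - 36 * 3
= -36.0 kN

-36.0 kN


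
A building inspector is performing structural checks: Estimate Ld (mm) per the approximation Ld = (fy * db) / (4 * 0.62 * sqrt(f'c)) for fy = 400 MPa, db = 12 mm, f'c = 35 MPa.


Ld = (fy * db) / (4 * 0.62 * sqrt(f'c))
= (400 * 12) / (4 * 0.62 * sqrt(35))
= 4800 / 14.6719
= 327.16 mm

327.16 mm


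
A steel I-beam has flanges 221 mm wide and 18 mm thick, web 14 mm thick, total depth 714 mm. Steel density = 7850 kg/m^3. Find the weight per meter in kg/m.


A_flanges = 2 * 221 * 18 = 7956 mm^2
A_web = (714 - 2 * 18) * 14 = 9492 mm^2
A_total = 7956 + 9492 = 17448 mm^2 = 0.017448 m^2
Weight = rho * A = 7850 * 0.017448 = 136.9668 kg/m

136.9668 kg/m


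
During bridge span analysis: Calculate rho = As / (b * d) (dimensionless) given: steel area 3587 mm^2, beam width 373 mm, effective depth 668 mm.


rho = As / (b * d)
= 3587 / (373 * 668)
= 3587 / 249164
= 0.014396 (dimensionless)

0.014396 (dimensionless)


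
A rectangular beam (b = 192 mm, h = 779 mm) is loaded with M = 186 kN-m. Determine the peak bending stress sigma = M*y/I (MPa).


I = b * h^3 / 12 = 192 * 779^3 / 12 = 7563666224.0 mm^4
y = h / 2 = 779 / 2 = 389.5 mm
M = 186 kN-m = 186000000.0 N-mm
sigma = M * y / I = 186000000.0 * 389.5 / 7563666224.0
= 9.58 MPa

9.58 MPa


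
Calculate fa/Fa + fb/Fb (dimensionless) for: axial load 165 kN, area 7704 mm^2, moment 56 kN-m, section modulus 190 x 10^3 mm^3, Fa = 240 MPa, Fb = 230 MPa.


f_a = P / A = 165000.0 / 7704 = 21.4174 MPa
f_b = M / S = 56000000.0 / 190000.0 = 294.7368 MPa
Ratio = f_a / Fa + f_b / Fb
= 21.4174 / 240 + 294.7368 / 230
= 1.3707 (dimensionless)

1.3707 (dimensionless)


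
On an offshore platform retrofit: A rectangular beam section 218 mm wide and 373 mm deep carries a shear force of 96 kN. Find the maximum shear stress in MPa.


A = b * h = 218 * 373 = 81314 mm^2
V = 96 kN = 96000.0 N
tau_max = 1.5 * V / A = 1.5 * 96000.0 / 81314
= 1.7709 MPa

1.7709 MPa


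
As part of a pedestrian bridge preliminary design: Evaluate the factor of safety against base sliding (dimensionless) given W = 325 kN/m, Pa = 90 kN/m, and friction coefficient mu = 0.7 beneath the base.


Resisting force = mu * W = 0.7 * 325 = 227.5 kN/m
FOS = Resisting / Driving = 227.5 / 90
= 2.5278 (dimensionless)

2.5278 (dimensionless)


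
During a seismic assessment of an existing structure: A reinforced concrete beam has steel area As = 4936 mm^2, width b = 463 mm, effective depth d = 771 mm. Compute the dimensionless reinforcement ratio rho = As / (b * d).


rho = As / (b * d)
= 4936 / (463 * 771)
= 4936 / 356973
= 0.013827 (dimensionless)

0.013827 (dimensionless)


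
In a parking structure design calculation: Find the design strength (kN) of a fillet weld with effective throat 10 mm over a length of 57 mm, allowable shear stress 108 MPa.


Strength = throat * length * allowable stress
= 10 * 57 * 108 N
= 61560 N
= 61.56 kN

61.56 kN


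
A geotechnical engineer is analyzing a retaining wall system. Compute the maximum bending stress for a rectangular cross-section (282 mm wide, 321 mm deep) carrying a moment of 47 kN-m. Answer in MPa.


I = b * h^3 / 12 = 282 * 321^3 / 12 = 777289783.5 mm^4
y = h / 2 = 321 / 2 = 160.5 mm
M = 47 kN-m = 47000000.0 N-mm
sigma = M * y / I = 47000000.0 * 160.5 / 777289783.5
= 9.7 MPa

9.7 MPa


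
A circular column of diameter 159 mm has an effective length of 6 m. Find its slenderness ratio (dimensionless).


Radius of gyration r = d / 4 = 159 / 4 = 39.75 mm
L_eff = 6000.0 mm
Slenderness ratio = L / r = 6000.0 / 39.75 = 150.94 (dimensionless)

150.94 (dimensionless)


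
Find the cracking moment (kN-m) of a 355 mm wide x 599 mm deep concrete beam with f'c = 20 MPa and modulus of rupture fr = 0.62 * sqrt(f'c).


fr = 0.62 * sqrt(20) = 0.62 * 4.4721 = 2.7727 MPa
I = 355 * 599^3 / 12 = 6358103220.42 mm^4
y_t = 299.5 mm
M_cr = fr * I / y_t = 2.7727 * 6358103220.42 / 299.5 N-mm
= 58.8623 kN-m

58.8623 kN-m


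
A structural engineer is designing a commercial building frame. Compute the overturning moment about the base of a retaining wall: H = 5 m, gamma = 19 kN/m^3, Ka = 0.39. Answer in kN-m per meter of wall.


Pa = 0.5 * Ka * gamma * H^2
= 0.5 * 0.39 * 19 * 5^2
= 92.625 kN/m
Arm = H / 3 = 5 / 3 = 1.6667 m
Mo = Pa * arm = Pa * H / 3 = 92.625 * 5 / 3 = 154.375 kN-m/m

154.375 kN-m/m


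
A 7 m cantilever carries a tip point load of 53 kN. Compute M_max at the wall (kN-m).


For a cantilever with a point load at the free end:
M_max = P * L = 53 * 7 = 371 kN-m

371 kN-m


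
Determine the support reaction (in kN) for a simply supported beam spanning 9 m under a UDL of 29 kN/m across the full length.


Total load = w * L = 29 * 9 = 261 kN
By symmetry, each reaction R = total / 2 = 261 / 2 = 130.5 kN

130.5 kN


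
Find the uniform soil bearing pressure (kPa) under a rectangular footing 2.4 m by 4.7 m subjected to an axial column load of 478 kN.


A = 2.4 * 4.7 = 11.28 m^2
q = P / A = 478 / 11.28
= 42.3759 kPa

42.3759 kPa


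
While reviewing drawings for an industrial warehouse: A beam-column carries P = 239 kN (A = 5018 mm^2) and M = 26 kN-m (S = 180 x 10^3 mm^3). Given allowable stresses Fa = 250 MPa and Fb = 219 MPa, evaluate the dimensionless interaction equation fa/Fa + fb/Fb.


f_a = P / A = 239000.0 / 5018 = 47.6285 MPa
f_b = M / S = 26000000.0 / 180000.0 = 144.4444 MPa
Ratio = f_a / Fa + f_b / Fb
= 47.6285 / 250 + 144.4444 / 219
= 0.8501 (dimensionless)

0.8501 (dimensionless)


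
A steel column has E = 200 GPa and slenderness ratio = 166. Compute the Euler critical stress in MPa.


sigma_cr = pi^2 * E / lambda^2
= 9.8696 * 200000.0 / 166^2
= 9.8696 * 200000.0 / 27556
= 71.6331 MPa

71.6331 MPa


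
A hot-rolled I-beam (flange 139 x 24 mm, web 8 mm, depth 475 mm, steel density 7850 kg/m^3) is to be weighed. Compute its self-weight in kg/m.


A_flanges = 2 * 139 * 24 = 6672 mm^2
A_web = (475 - 2 * 24) * 8 = 3416 mm^2
A_total = 6672 + 3416 = 10088 mm^2 = 0.010088 m^2
Weight = rho * A = 7850 * 0.010088 = 79.1908 kg/m

79.1908 kg/m


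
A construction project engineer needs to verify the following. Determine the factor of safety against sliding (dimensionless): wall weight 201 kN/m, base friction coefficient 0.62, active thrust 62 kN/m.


Resisting force = mu * W = 0.62 * 201 = 124.62 kN/m
FOS = Resisting / Driving = 124.62 / 62
= 2.01 (dimensionless)

2.01 (dimensionless)


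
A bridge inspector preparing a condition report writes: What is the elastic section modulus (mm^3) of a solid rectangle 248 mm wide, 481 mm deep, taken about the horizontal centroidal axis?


S = b * h^2 / 6
= 248 * 481^2 / 6
= 248 * 231361 / 6
= 9562921.33 mm^3

9562921.33 mm^3


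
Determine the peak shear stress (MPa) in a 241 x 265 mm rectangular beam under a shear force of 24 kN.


A = b * h = 241 * 265 = 63865 mm^2
V = 24 kN = 24000.0 N
tau_max = 1.5 * V / A = 1.5 * 24000.0 / 63865
= 0.5637 MPa

0.5637 MPa


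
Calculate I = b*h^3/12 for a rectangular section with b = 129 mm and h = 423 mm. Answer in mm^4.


I = b * h^3 / 12
= 129 * 423^3 / 12
= 129 * 75686967 / 12
= 813634895.25 mm^4

813634895.25 mm^4


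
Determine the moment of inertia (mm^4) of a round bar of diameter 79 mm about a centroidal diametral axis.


r = d / 2 = 79 / 2 = 39.5 mm
I = pi * r^4 / 4 = pi * 39.5^4 / 4
= 1911957.63 mm^4

1911957.63 mm^4


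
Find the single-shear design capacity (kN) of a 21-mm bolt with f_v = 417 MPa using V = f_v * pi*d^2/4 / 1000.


A = pi * d^2 / 4 = pi * 21^2 / 4 = 346.3606 mm^2
V = f_v * A / 1000 = 417 * 346.3606 / 1000
= 144.4324 kN

144.4324 kN


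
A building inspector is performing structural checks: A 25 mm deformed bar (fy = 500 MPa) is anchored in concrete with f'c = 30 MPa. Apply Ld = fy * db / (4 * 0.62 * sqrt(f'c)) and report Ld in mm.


Ld = (fy * db) / (4 * 0.62 * sqrt(f'c))
= (500 * 25) / (4 * 0.62 * sqrt(30))
= 12500 / 13.5835
= 920.23 mm

920.23 mm


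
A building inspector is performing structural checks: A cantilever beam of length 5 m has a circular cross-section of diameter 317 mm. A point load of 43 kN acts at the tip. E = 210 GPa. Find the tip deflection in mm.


I = pi * d^4 / 64 = pi * 317^4 / 64 = 495686336.22 mm^4
L = 5000.0 mm, P = 43000.0 N, E = 210000.0 MPa
delta = P * L^3 / (3 * E * I)
= 43000.0 * 5000.0^3 / (3 * 210000.0 * 495686336.22)
= 17.212 mm

17.212 mm


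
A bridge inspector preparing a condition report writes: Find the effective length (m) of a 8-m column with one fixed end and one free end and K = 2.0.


L_eff = K * L
= 2.0 * 8
= 16.0 m

16.0 m


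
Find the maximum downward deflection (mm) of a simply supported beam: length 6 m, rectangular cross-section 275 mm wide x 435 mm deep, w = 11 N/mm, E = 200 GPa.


I = 275 * 435^3 / 12 = 1886336718.75 mm^4
L = 6000.0 mm, w = 11 N/mm, E = 200000.0 MPa
delta = 5 * w * L^4 / (384 * E * I)
= 5 * 11 * 6000.0^4 / (384 * 200000.0 * 1886336718.75)
= 0.492 mm

0.492 mm


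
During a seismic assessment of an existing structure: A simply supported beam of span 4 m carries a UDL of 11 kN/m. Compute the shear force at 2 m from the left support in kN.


R_A = w * L / 2 = 11 * 4 / 2 = 22.0 kN
V(x) = R_A - w * x = 22.0 - 11 * 2
= 0.0 kN

0.0 kN


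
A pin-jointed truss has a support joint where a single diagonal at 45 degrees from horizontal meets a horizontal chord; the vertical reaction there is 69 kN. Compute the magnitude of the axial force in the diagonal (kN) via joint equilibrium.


At the joint, only the diagonal has a vertical component, so vertical equilibrium gives:
F * sin(45) = 69
F = 69 / sin(45)
= 69 / 0.707107
= 97.58 kN

97.58 kN


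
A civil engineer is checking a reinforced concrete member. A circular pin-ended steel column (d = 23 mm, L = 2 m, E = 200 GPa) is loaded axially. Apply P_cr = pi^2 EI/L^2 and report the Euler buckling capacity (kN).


I = pi * d^4 / 64 = 13736.66 mm^4
L = 2000.0 mm
P_cr = pi^2 * E * I / L^2
= 9.8696 * 200000.0 * 13736.66 / 2000.0^2
= 6778.77 N = 6.7788 kN

6.7788 kN


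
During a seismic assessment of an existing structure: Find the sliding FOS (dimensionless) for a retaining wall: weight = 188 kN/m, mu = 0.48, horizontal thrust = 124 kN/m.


Resisting force = mu * W = 0.48 * 188 = 90.24 kN/m
FOS = Resisting / Driving = 90.24 / 124
= 0.7277 (dimensionless)

0.7277 (dimensionless)


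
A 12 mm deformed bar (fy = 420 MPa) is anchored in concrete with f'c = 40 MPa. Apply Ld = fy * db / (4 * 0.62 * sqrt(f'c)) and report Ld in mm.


Ld = (fy * db) / (4 * 0.62 * sqrt(f'c))
= (420 * 12) / (4 * 0.62 * sqrt(40))
= 5040 / 15.6849
= 321.33 mm

321.33 mm


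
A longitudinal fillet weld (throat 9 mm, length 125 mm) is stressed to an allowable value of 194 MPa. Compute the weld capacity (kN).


Strength = throat * length * allowable stress
= 9 * 125 * 194 N
= 218250 N
= 218.25 kN

218.25 kN


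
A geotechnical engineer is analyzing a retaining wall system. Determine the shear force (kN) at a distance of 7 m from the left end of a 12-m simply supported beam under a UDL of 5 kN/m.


R_A = w * L / 2 = 5 * 12 / 2 = 30.0 kN
V(x) = R_A - w * x = 30.0 - 5 * 7
= -5.0 kN

-5.0 kN


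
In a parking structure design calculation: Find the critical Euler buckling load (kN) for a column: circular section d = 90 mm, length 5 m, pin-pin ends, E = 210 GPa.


I = pi * d^4 / 64 = 3220623.34 mm^4
L = 5000.0 mm
P_cr = pi^2 * E * I / L^2
= 9.8696 * 210000.0 * 3220623.34 / 5000.0^2
= 267004.74 N = 267.0047 kN

267.0047 kN


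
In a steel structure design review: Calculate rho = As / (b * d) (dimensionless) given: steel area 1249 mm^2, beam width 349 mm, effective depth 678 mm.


rho = As / (b * d)
= 1249 / (349 * 678)
= 1249 / 236622
= 0.005278 (dimensionless)

0.005278 (dimensionless)


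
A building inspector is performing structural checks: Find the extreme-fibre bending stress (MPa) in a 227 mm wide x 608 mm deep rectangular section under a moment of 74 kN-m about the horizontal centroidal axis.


I = b * h^3 / 12 = 227 * 608^3 / 12 = 4251628885.33 mm^4
y = h / 2 = 608 / 2 = 304.0 mm
M = 74 kN-m = 74000000.0 N-mm
sigma = M * y / I = 74000000.0 * 304.0 / 4251628885.33
= 5.29 MPa

5.29 MPa


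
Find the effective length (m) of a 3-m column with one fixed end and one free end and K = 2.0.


L_eff = K * L
= 2.0 * 3
= 6.0 m

6.0 m


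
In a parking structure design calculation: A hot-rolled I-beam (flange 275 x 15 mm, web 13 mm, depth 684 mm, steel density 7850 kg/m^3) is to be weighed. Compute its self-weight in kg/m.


A_flanges = 2 * 275 * 15 = 8250 mm^2
A_web = (684 - 2 * 15) * 13 = 8502 mm^2
A_total = 8250 + 8502 = 16752 mm^2 = 0.016752 m^2
Weight = rho * A = 7850 * 0.016752 = 131.5032 kg/m

131.5032 kg/m


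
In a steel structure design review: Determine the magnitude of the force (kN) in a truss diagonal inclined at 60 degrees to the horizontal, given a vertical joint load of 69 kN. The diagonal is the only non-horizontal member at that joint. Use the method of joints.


At the joint, only the diagonal has a vertical component, so vertical equilibrium gives:
F * sin(60) = 69
F = 69 / sin(60)
= 69 / 0.866025
= 79.67 kN

79.67 kN


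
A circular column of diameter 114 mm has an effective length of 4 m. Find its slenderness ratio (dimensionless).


Radius of gyration r = d / 4 = 114 / 4 = 28.5 mm
L_eff = 4000.0 mm
Slenderness ratio = L / r = 4000.0 / 28.5 = 140.35 (dimensionless)

140.35 (dimensionless)


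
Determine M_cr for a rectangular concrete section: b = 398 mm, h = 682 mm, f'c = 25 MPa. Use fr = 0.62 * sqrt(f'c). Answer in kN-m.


fr = 0.62 * sqrt(25) = 0.62 * 5.0 = 3.1 MPa
I = 398 * 682^3 / 12 = 10520949838.67 mm^4
y_t = 341.0 mm
M_cr = fr * I / y_t = 3.1 * 10520949838.67 / 341.0 N-mm
= 95.645 kN-m

95.645 kN-m


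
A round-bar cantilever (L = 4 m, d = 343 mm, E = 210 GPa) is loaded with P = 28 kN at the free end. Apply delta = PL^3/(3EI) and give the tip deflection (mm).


I = pi * d^4 / 64 = pi * 343^4 / 64 = 679432596.67 mm^4
L = 4000.0 mm, P = 28000.0 N, E = 210000.0 MPa
delta = P * L^3 / (3 * E * I)
= 28000.0 * 4000.0^3 / (3 * 210000.0 * 679432596.67)
= 4.1865 mm

4.1865 mm


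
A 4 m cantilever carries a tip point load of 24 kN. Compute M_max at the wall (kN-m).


For a cantilever with a point load at the free end:
M_max = P * L = 24 * 4 = 96 kN-m

96 kN-m


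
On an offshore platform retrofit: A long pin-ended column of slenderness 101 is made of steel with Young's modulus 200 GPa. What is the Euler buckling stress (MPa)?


sigma_cr = pi^2 * E / lambda^2
= 9.8696 * 200000.0 / 101^2
= 9.8696 * 200000.0 / 10201
= 193.5027 MPa

193.5027 MPa


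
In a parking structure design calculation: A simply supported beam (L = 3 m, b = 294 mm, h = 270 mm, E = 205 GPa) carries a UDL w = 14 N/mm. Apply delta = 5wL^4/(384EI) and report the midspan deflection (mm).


I = 294 * 270^3 / 12 = 482233500.0 mm^4
L = 3000.0 mm, w = 14 N/mm, E = 205000.0 MPa
delta = 5 * w * L^4 / (384 * E * I)
= 5 * 14 * 3000.0^4 / (384 * 205000.0 * 482233500.0)
= 0.1494 mm

0.1494 mm


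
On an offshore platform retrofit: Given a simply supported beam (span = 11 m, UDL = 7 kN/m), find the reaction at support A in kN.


Total load = w * L = 7 * 11 = 77 kN
By symmetry, each reaction R = total / 2 = 77 / 2 = 38.5 kN

38.5 kN


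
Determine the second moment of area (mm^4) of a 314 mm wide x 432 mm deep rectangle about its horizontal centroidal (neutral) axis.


I = b * h^3 / 12
= 314 * 432^3 / 12
= 314 * 80621568 / 12
= 2109597696.0 mm^4

2109597696.0 mm^4


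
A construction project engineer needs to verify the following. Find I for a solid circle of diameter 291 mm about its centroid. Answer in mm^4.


r = d / 2 = 291 / 2 = 145.5 mm
I = pi * r^4 / 4 = pi * 145.5^4 / 4
= 351999344.44 mm^4

351999344.44 mm^4


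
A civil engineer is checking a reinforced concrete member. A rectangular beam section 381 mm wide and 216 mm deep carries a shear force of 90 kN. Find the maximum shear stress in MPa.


A = b * h = 381 * 216 = 82296 mm^2
V = 90 kN = 90000.0 N
tau_max = 1.5 * V / A = 1.5 * 90000.0 / 82296
= 1.6404 MPa

1.6404 MPa


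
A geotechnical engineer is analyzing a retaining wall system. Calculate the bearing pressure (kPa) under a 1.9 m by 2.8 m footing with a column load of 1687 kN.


A = 1.9 * 2.8 = 5.32 m^2
q = P / A = 1687 / 5.32
= 317.1053 kPa

317.1053 kPa


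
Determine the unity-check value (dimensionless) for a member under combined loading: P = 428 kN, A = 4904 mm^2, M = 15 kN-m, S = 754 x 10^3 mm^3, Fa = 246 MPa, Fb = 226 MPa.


f_a = P / A = 428000.0 / 4904 = 87.2757 MPa
f_b = M / S = 15000000.0 / 754000.0 = 19.8939 MPa
Ratio = f_a / Fa + f_b / Fb
= 87.2757 / 246 + 19.8939 / 226
= 0.4428 (dimensionless)

0.4428 (dimensionless)


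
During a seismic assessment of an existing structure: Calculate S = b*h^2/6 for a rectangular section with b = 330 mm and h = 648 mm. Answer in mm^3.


S = b * h^2 / 6
= 330 * 648^2 / 6
= 330 * 419904 / 6
= 23094720.0 mm^3

23094720.0 mm^3


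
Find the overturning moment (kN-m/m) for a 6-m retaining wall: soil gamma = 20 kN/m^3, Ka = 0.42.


Pa = 0.5 * Ka * gamma * H^2
= 0.5 * 0.42 * 20 * 6^2
= 151.2 kN/m
Arm = H / 3 = 6 / 3 = 2.0 m
Mo = Pa * arm = Pa * H / 3 = 151.2 * 6 / 3 = 302.4 kN-m/m

302.4 kN-m/m


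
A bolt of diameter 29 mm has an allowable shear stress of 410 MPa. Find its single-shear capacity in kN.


A = pi * d^2 / 4 = pi * 29^2 / 4 = 660.5199 mm^2
V = f_v * A / 1000 = 410 * 660.5199 / 1000
= 270.8131 kN

270.8131 kN


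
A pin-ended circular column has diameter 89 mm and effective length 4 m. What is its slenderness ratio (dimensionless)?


Radius of gyration r = d / 4 = 89 / 4 = 22.25 mm
L_eff = 4000.0 mm
Slenderness ratio = L / r = 4000.0 / 22.25 = 179.78 (dimensionless)

179.78 (dimensionless)


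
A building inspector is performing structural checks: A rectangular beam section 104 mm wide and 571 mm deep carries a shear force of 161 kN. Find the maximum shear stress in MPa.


A = b * h = 104 * 571 = 59384 mm^2
V = 161 kN = 161000.0 N
tau_max = 1.5 * V / A = 1.5 * 161000.0 / 59384
= 4.0668 MPa

4.0668 MPa


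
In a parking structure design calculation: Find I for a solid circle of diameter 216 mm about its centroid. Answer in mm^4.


r = d / 2 = 216 / 2 = 108.0 mm
I = pi * r^4 / 4 = pi * 108.0^4 / 4
= 106852553.05 mm^4

106852553.05 mm^4


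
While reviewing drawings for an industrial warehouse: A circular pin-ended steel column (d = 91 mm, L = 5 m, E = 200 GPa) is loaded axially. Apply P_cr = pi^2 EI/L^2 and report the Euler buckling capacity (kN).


I = pi * d^4 / 64 = 3366165.53 mm^4
L = 5000.0 mm
P_cr = pi^2 * E * I / L^2
= 9.8696 * 200000.0 * 3366165.53 / 5000.0^2
= 265781.78 N = 265.7818 kN

265.7818 kN


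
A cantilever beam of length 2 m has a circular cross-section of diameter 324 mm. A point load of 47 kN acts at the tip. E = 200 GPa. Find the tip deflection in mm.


I = pi * d^4 / 64 = pi * 324^4 / 64 = 540941049.82 mm^4
L = 2000.0 mm, P = 47000.0 N, E = 200000.0 MPa
delta = P * L^3 / (3 * E * I)
= 47000.0 * 2000.0^3 / (3 * 200000.0 * 540941049.82)
= 1.1585 mm

1.1585 mm


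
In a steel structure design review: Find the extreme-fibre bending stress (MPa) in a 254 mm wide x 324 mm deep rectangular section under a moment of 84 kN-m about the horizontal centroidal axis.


I = b * h^3 / 12 = 254 * 324^3 / 12 = 719925408.0 mm^4
y = h / 2 = 324 / 2 = 162.0 mm
M = 84 kN-m = 84000000.0 N-mm
sigma = M * y / I = 84000000.0 * 162.0 / 719925408.0
= 18.9 MPa

18.9 MPa


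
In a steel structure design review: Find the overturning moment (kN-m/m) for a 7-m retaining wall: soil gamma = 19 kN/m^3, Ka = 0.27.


Pa = 0.5 * Ka * gamma * H^2
= 0.5 * 0.27 * 19 * 7^2
= 125.685 kN/m
Arm = H / 3 = 7 / 3 = 2.3333 m
Mo = Pa * arm = Pa * H / 3 = 125.685 * 7 / 3 = 293.265 kN-m/m

293.265 kN-m/m


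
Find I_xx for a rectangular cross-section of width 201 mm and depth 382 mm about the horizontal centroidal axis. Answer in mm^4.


I = b * h^3 / 12
= 201 * 382^3 / 12
= 201 * 55742968 / 12
= 933694714.0 mm^4

933694714.0 mm^4


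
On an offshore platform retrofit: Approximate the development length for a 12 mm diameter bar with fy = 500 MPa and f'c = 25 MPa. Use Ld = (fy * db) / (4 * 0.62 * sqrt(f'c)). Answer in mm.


Ld = (fy * db) / (4 * 0.62 * sqrt(f'c))
= (500 * 12) / (4 * 0.62 * sqrt(25))
= 6000 / 12.4
= 483.87 mm

483.87 mm


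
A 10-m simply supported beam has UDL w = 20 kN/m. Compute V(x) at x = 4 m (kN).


R_A = w * L / 2 = 20 * 10 / 2 = 100.0 kN
V(x) = R_A - w * x = 100.0 - 20 * 4
= 20.0 kN

20.0 kN


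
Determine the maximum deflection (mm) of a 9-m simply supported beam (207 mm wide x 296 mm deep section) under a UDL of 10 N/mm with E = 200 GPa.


I = 207 * 296^3 / 12 = 447367296.0 mm^4
L = 9000.0 mm, w = 10 N/mm, E = 200000.0 MPa
delta = 5 * w * L^4 / (384 * E * I)
= 5 * 10 * 9000.0^4 / (384 * 200000.0 * 447367296.0)
= 9.548 mm

9.548 mm


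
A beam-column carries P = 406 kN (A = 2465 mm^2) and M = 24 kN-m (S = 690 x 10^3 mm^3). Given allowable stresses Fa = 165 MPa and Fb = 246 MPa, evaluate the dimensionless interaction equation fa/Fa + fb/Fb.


f_a = P / A = 406000.0 / 2465 = 164.7059 MPa
f_b = M / S = 24000000.0 / 690000.0 = 34.7826 MPa
Ratio = f_a / Fa + f_b / Fb
= 164.7059 / 165 + 34.7826 / 246
= 1.1396 (dimensionless)

1.1396 (dimensionless)


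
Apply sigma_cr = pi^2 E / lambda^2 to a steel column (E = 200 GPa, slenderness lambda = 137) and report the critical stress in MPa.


sigma_cr = pi^2 * E / lambda^2
= 9.8696 * 200000.0 / 137^2
= 9.8696 * 200000.0 / 18769
= 105.1692 MPa

105.1692 MPa


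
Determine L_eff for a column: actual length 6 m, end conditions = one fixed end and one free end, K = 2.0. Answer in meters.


L_eff = K * L
= 2.0 * 6
= 12.0 m

12.0 m


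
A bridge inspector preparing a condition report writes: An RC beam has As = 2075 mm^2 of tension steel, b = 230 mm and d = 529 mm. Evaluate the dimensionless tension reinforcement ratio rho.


rho = As / (b * d)
= 2075 / (230 * 529)
= 2075 / 121670
= 0.017054 (dimensionless)

0.017054 (dimensionless)


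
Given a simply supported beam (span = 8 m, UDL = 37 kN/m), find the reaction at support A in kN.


Total load = w * L = 37 * 8 = 296 kN
By symmetry, each reaction R = total / 2 = 296 / 2 = 148.0 kN

148.0 kN


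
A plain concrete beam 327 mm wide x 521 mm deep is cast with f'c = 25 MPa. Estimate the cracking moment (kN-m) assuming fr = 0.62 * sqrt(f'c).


fr = 0.62 * sqrt(25) = 0.62 * 5.0 = 3.1 MPa
I = 327 * 521^3 / 12 = 3853715737.25 mm^4
y_t = 260.5 mm
M_cr = fr * I / y_t = 3.1 * 3853715737.25 / 260.5 N-mm
= 45.86 kN-m

45.86 kN-m


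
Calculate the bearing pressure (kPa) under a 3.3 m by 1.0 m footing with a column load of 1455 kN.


A = 3.3 * 1.0 = 3.3 m^2
q = P / A = 1455 / 3.3
= 440.9091 kPa

440.9091 kPa


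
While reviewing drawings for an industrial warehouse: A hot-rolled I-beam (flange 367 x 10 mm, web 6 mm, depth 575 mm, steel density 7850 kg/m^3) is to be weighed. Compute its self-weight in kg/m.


A_flanges = 2 * 367 * 10 = 7340 mm^2
A_web = (575 - 2 * 10) * 6 = 3330 mm^2
A_total = 7340 + 3330 = 10670 mm^2 = 0.010670 m^2
Weight = rho * A = 7850 * 0.010670 = 83.7595 kg/m

83.7595 kg/m


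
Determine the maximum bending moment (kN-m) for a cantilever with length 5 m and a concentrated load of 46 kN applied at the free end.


For a cantilever with a point load at the free end:
M_max = P * L = 46 * 5 = 230 kN-m

230 kN-m


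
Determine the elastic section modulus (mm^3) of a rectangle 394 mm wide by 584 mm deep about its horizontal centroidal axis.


S = b * h^2 / 6
= 394 * 584^2 / 6
= 394 * 341056 / 6
= 22396010.67 mm^3

22396010.67 mm^3


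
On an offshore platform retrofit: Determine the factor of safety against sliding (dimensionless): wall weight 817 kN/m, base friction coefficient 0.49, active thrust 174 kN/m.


Resisting force = mu * W = 0.49 * 817 = 400.33 kN/m
FOS = Resisting / Driving = 400.33 / 174
= 2.3007 (dimensionless)

2.3007 (dimensionless)


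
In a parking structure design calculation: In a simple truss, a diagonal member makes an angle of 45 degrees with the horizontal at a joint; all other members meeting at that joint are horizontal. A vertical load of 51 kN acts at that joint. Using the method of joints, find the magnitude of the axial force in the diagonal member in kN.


At the joint, only the diagonal has a vertical component, so vertical equilibrium gives:
F * sin(45) = 51
F = 51 / sin(45)
= 51 / 0.707107
= 72.12 kN

72.12 kN


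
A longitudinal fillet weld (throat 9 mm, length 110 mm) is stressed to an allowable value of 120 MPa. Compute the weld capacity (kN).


Strength = throat * length * allowable stress
= 9 * 110 * 120 N
= 118800 N
= 118.8 kN

118.8 kN


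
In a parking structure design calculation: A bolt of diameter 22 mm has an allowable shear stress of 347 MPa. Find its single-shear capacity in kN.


A = pi * d^2 / 4 = pi * 22^2 / 4 = 380.1327 mm^2
V = f_v * A / 1000 = 347 * 380.1327 / 1000
= 131.9061 kN

131.9061 kN


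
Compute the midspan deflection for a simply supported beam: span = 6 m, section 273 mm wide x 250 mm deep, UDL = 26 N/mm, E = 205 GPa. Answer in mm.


I = 273 * 250^3 / 12 = 355468750.0 mm^4
L = 6000.0 mm, w = 26 N/mm, E = 205000.0 MPa
delta = 5 * w * L^4 / (384 * E * I)
= 5 * 26 * 6000.0^4 / (384 * 205000.0 * 355468750.0)
= 6.0209 mm

6.0209 mm


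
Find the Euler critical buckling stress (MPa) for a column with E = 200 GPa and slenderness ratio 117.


sigma_cr = pi^2 * E / lambda^2
= 9.8696 * 200000.0 / 117^2
= 9.8696 * 200000.0 / 13689
= 144.1976 MPa

144.1976 MPa


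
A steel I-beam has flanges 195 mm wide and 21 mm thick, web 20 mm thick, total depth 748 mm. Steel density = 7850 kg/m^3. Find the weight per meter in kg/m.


A_flanges = 2 * 195 * 21 = 8190 mm^2
A_web = (748 - 2 * 21) * 20 = 14120 mm^2
A_total = 8190 + 14120 = 22310 mm^2 = 0.022310 m^2
Weight = rho * A = 7850 * 0.022310 = 175.1335 kg/m

175.1335 kg/m


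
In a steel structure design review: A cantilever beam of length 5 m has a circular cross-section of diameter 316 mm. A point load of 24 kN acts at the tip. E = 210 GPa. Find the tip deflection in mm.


I = pi * d^4 / 64 = pi * 316^4 / 64 = 489461153.31 mm^4
L = 5000.0 mm, P = 24000.0 N, E = 210000.0 MPa
delta = P * L^3 / (3 * E * I)
= 24000.0 * 5000.0^3 / (3 * 210000.0 * 489461153.31)
= 9.7289 mm

9.7289 mm


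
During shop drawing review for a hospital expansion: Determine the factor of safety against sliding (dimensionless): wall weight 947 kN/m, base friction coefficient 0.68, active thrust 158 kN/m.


Resisting force = mu * W = 0.68 * 947 = 643.96 kN/m
FOS = Resisting / Driving = 643.96 / 158
= 4.0757 (dimensionless)

4.0757 (dimensionless)


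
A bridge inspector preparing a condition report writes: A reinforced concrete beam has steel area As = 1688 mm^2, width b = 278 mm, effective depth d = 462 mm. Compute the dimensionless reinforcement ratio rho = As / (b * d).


rho = As / (b * d)
= 1688 / (278 * 462)
= 1688 / 128436
= 0.013143 (dimensionless)

0.013143 (dimensionless)


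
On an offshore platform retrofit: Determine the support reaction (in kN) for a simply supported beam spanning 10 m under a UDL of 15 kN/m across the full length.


Total load = w * L = 15 * 10 = 150 kN
By symmetry, each reaction R = total / 2 = 150 / 2 = 75.0 kN

75.0 kN


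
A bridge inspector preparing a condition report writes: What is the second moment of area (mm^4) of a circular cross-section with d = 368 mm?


r = d / 2 = 368 / 2 = 184.0 mm
I = pi * r^4 / 4 = pi * 184.0^4 / 4
= 900245944.09 mm^4

900245944.09 mm^4


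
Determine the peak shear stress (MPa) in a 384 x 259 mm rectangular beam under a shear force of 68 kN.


A = b * h = 384 * 259 = 99456 mm^2
V = 68 kN = 68000.0 N
tau_max = 1.5 * V / A = 1.5 * 68000.0 / 99456
= 1.0256 MPa

1.0256 MPa


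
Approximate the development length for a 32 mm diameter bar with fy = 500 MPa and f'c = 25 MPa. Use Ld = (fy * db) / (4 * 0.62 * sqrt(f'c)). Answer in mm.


Ld = (fy * db) / (4 * 0.62 * sqrt(f'c))
= (500 * 32) / (4 * 0.62 * sqrt(25))
= 16000 / 12.4
= 1290.32 mm

1290.32 mm


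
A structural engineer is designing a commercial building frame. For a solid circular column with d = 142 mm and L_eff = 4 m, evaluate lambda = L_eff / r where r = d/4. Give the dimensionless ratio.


Radius of gyration r = d / 4 = 142 / 4 = 35.5 mm
L_eff = 4000.0 mm
Slenderness ratio = L / r = 4000.0 / 35.5 = 112.68 (dimensionless)

112.68 (dimensionless)


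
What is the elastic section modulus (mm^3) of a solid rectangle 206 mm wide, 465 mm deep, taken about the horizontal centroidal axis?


S = b * h^2 / 6
= 206 * 465^2 / 6
= 206 * 216225 / 6
= 7423725.0 mm^3

7423725.0 mm^3
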